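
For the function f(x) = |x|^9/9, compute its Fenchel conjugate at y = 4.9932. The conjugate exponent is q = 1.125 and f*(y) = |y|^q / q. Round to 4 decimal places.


The conjugate exponent q satisfies 1/p + 1/q = 1.
p = 9, so q = 9/(9 - 1) = 1.125
|y|^q = 4.9932^1.125 = 6.1049
f*(4.9932) = 6.1049 / 1.125 = 5.4266


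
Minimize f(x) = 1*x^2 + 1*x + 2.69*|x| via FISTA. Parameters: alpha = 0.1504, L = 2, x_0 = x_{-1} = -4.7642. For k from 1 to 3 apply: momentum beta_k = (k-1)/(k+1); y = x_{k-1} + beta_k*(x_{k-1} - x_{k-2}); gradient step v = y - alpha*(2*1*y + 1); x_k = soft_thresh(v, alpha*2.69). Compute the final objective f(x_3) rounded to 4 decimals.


FISTA on f(x) = 1*x^2 + 1*x + 2.69*|x|
L = 2, alpha = 0.1504
Iteration 1: beta = 0.0, y = -4.7642 + 0.0*(-4.7642 + 4.7642) = -4.7642
  grad(y) = -8.5284, v = y - alpha*grad = -3.4815
  prox(v) = soft_thresh(-3.4815, 0.4046) = -3.077
Iteration 2: beta = 0.3333, y = -3.077 + 0.3333*(-3.077 + 4.7642) = -2.5145
  grad(y) = -4.0291, v = y - alpha*grad = -1.9086
  prox(v) = soft_thresh(-1.9086, 0.4046) = -1.504
Iteration 3: beta = 0.5, y = -1.504 + 0.5*(-1.504 + 3.077) = -0.7175
  grad(y) = -0.435, v = y - alpha*grad = -0.6521
  prox(v) = soft_thresh(-0.6521, 0.4046) = -0.2475
f(x_3) = 1*(-0.2475)^2 + 1*(-0.2475) + 2.69*|-0.2475| = 0.4795


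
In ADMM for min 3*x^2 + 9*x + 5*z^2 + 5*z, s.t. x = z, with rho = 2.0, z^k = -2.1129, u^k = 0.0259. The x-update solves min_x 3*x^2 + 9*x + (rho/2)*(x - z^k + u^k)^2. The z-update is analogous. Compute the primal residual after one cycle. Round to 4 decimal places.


ADMM iteration with rho = 2.0, z^k = -2.1129, u^k = 0.0259
Step 1: x-update.
Minimize 3*x^2 + 9*x + (2.0/2)*(x + 2.1129 + 0.0259)^2
FOC: (2*3 + 2.0)*x = -9 + 2.0*(-2.1129 - 0.0259)
x^{k+1} = -1.6597
Step 2: z-update.
Minimize 5*z^2 + 5*z + (2.0/2)*(-1.6597 - z + 0.0259)^2
FOC: (2*5 + 2.0)*z = -5 + 2.0*(-1.6597 + 0.0259)
z^{k+1} = -0.689
Step 3: u-update.
u^{k+1} = 0.0259 - 1.6597 + 0.689 = -0.9448
Step 4: Primal residual = |-1.6597 + 0.689| = 0.9707


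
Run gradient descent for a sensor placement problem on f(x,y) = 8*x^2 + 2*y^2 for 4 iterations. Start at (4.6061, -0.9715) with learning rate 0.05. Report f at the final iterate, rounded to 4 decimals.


Gradient descent on f(x,y) = 8*x^2 + 2*y^2.
Starting point: (4.6061, -0.9715), alpha = 0.05
Step 1: grad_x = 2*8*4.6061 = 73.6976, grad_y = 2*2*-0.9715 = -3.886
  x_1 = 4.6061 - 0.05*73.6976 = 0.9212
  y_1 = -0.9715 - 0.05*-3.886 = -0.7772
Step 2: grad_x = 2*8*0.9212 = 14.7395, grad_y = 2*2*-0.7772 = -3.1088
  x_2 = 0.9212 - 0.05*14.7395 = 0.1842
  y_2 = -0.7772 - 0.05*-3.1088 = -0.6218
Step 3: grad_x = 2*8*0.1842 = 2.9479, grad_y = 2*2*-0.6218 = -2.487
  x_3 = 0.1842 - 0.05*2.9479 = 0.0368
  y_3 = -0.6218 - 0.05*-2.487 = -0.4974
Step 4: grad_x = 2*8*0.0368 = 0.5896, grad_y = 2*2*-0.4974 = -1.9896
  x_4 = 0.0368 - 0.05*0.5896 = 0.0074
  y_4 = -0.4974 - 0.05*-1.9896 = -0.3979
f(0.0074, -0.3979) = 8*0.0074^2 + 2*(-0.3979)^2 = 0.3171


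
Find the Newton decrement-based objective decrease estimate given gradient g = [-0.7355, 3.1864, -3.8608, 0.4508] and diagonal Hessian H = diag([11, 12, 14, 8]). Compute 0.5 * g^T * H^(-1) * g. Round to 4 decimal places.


Step 1: H is diagonal, so H^(-1) * g = [-0.0669, 0.2655, -0.2758, 0.0564].
Step 2: g^T H^(-1) g = sum_i g_i^2 / H_ii
  = (-0.7355)^2/11 + (3.1864)^2/12 + (-3.8608)^2/14 + (0.4508)^2/8
  = 0.0492 + 0.8461 + 1.0647 + 0.0254 = 1.9854
Step 3: Objective decrease = 0.5 * g^T H^(-1) g = 0.9927


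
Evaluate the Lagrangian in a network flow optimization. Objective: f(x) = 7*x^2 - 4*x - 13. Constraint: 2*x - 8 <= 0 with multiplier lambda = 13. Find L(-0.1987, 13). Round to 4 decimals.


Step 1: Evaluate f(x).
f(-0.1987) = 7*(-0.1987)^2 - 4*(-0.1987) - 13 = -11.9288
Step 2: Evaluate g(x).
g(-0.1987) = 2*-0.1987 - 8 = -8.3974
Step 3: Compute Lagrangian.
L = -11.9288 + 13*-8.3974 = -121.095


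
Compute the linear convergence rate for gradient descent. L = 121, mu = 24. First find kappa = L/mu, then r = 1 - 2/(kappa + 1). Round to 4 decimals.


Step 1: Compute the condition number.
kappa = L/mu = 121/24 = 5.0417
Step 2: Compute the convergence rate.
r = 1 - 2/(kappa + 1) = 1 - 2*mu/(L + mu) = (L - mu)/(L + mu) = 97/145 = 0.669


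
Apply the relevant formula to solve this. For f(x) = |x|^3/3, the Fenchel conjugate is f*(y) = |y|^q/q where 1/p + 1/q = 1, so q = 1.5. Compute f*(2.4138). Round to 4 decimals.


The conjugate exponent q satisfies 1/p + 1/q = 1.
p = 3, so q = 3/(3 - 1) = 1.5
|y|^q = 2.4138^1.5 = 3.7502
f*(2.4138) = 3.7502 / 1.5 = 2.5001


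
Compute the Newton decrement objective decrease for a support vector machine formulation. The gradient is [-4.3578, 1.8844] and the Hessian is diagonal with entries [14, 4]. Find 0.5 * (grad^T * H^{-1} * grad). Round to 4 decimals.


Step 1: H is diagonal, so H^(-1) * g = [-0.3113, 0.4711].
Step 2: g^T H^(-1) g = sum_i g_i^2 / H_ii
  = (-4.3578)^2/14 + (1.8844)^2/4
  = 1.3565 + 0.8877 = 2.2442
Step 3: Objective decrease = 0.5 * g^T H^(-1) g = 1.1221


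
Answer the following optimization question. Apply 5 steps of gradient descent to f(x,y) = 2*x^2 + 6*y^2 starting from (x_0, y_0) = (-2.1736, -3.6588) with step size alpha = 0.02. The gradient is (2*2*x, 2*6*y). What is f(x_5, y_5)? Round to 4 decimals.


Gradient descent on f(x,y) = 2*x^2 + 6*y^2.
Starting point: (-2.1736, -3.6588), alpha = 0.02
Step 1: grad_x = 2*2*-2.1736 = -8.6944, grad_y = 2*6*-3.6588 = -43.9056
  x_1 = -2.1736 - 0.02*-8.6944 = -1.9997
  y_1 = -3.6588 - 0.02*-43.9056 = -2.7807
Step 2: grad_x = 2*2*-1.9997 = -7.9988, grad_y = 2*6*-2.7807 = -33.3683
  x_2 = -1.9997 - 0.02*-7.9988 = -1.8397
  y_2 = -2.7807 - 0.02*-33.3683 = -2.1133
Step 3: grad_x = 2*2*-1.8397 = -7.3589, grad_y = 2*6*-2.1133 = -25.3599
  x_3 = -1.8397 - 0.02*-7.3589 = -1.6926
  y_3 = -2.1133 - 0.02*-25.3599 = -1.6061
Step 4: grad_x = 2*2*-1.6926 = -6.7702, grad_y = 2*6*-1.6061 = -19.2735
  x_4 = -1.6926 - 0.02*-6.7702 = -1.5572
  y_4 = -1.6061 - 0.02*-19.2735 = -1.2207
Step 5: grad_x = 2*2*-1.5572 = -6.2286, grad_y = 2*6*-1.2207 = -14.6479
  x_5 = -1.5572 - 0.02*-6.2286 = -1.4326
  y_5 = -1.2207 - 0.02*-14.6479 = -0.9277
f(-1.4326, -0.9277) = 2*(-1.4326)^2 + 6*(-0.9277)^2 = 9.2683


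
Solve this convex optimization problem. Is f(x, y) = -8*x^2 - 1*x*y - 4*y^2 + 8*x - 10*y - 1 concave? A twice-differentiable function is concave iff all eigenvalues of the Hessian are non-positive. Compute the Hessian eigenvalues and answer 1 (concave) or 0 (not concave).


The Hessian of f(x,y) = -8*x^2 - 1*x*y - 4*y^2 + 8*x - 10*y - 1 is:
H = [[-16, -1], [-1, -8]]
Trace = -16 - 8 = -24
Determinant = -16*-8 - (-1)^2 = 127
Discriminant = (-24)^2 - 4*127 = 68.0
Eigenvalues: lambda_1 = -16.1231, lambda_2 = -7.8769
The function is concave.

1


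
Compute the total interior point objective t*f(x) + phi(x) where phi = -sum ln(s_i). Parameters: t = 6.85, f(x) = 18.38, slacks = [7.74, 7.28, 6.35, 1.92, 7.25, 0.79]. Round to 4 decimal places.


Step 1: Compute log-barrier.
ln values: [2.0464, 1.9851, 1.8485, 0.6523, 1.981, -0.2357]
phi = -(2.0464 + 1.9851 + 1.8485 + 0.6523 + 1.981 - 0.2357) = -8.2776
Step 2: Compute augmented objective.
t*f(x) = 6.85*18.38 = 125.903
Total = 125.903 - 8.2776 = 117.6254


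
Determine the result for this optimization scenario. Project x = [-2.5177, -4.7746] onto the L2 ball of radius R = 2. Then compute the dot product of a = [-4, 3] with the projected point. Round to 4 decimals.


Step 1: Compute ||x|| (intermediates to 6 decimals).
||x|| = sqrt((-2.5177)^2 + (-4.7746)^2) = 5.397742
Step 2: Project.
Since ||x|| > R, scale = R/||x|| = 2/5.397742 = 0.370525, proj(x) = scale * x
proj(x) = [-0.932871, -1.769109]
Step 3: Dot product.
a^T * proj(x) = -4*(-0.932871) + 3*(-1.769109) = -1.5758


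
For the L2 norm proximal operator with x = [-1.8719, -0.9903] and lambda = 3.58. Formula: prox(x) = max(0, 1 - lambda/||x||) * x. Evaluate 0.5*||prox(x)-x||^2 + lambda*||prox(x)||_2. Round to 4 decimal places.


Step 1: Compute ||x||.
||x|| = 2.1177
Step 2: Compute scaling factor.
scale = max(0, 1 - 3.58/2.1177) = 0.0
Step 3: prox(x) = [-0.0, -0.0]
||prox(x)|| = 0.0
Step 4: Proximal objective.
0.5*||prox-x||^2 = 2.2424
lambda*||prox|| = 0.0
Total = 2.2424


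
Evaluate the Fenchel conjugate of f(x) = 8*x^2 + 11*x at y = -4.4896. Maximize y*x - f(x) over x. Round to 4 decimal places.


f*(y) = sup_x {y*x - a*x^2 - b*x} = sup_x {(y-b)*x - a*x^2}
FOC: (y - b) - 2a*x = 0 => x* = (y - b)/(2a)
x* = (-4.4896 - 11)/(2*8) = -0.9681
f*(-4.4896) = (y-b)^2/(4a) = (-4.4896 - 11)^2/(4*8)
= 239.9277/32 = 7.4977


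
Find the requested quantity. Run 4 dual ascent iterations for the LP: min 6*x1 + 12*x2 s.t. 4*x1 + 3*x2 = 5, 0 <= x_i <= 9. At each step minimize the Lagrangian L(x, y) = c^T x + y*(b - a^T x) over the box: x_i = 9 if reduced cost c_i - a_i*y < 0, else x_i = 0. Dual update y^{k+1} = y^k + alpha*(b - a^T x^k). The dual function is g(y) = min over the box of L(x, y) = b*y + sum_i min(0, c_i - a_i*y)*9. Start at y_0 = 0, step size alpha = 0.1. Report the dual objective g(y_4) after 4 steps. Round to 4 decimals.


Dual ascent for LP: min 6*x1 + 12*x2, 4*x1 + 3*x2 = 5, 0 <= x_i <= 9
Step 1: y^k = 0.0, reduced costs: (6.0, 12.0)
  x^k = (0.0, 0.0), subgradient = b - a^T x = 5.0
  y^{k+1} = 0.0 + 0.1*5.0 = 0.5
Step 2: y^k = 0.5, reduced costs: (4.0, 10.5)
  x^k = (0.0, 0.0), subgradient = b - a^T x = 5.0
  y^{k+1} = 0.5 + 0.1*5.0 = 1.0
Step 3: y^k = 1.0, reduced costs: (2.0, 9.0)
  x^k = (0.0, 0.0), subgradient = b - a^T x = 5.0
  y^{k+1} = 1.0 + 0.1*5.0 = 1.5
Step 4: y^k = 1.5, reduced costs: (0.0, 7.5)
  x^k = (0.0, 0.0), subgradient = b - a^T x = 5.0
  y^{k+1} = 1.5 + 0.1*5.0 = 2.0
Dual objective at y_4 = 2.0: reduced costs (-2.0, 6.0), box minimizer x = (9.0, 0.0)
g(y_4) = b*y + (c1 - a1*y)*x1 + (c2 - a2*y)*x2 = 5*2.0 + (-2.0)*9.0 + 6.0*0.0 = 10.0 - 18.0 + 0.0 = -8.0


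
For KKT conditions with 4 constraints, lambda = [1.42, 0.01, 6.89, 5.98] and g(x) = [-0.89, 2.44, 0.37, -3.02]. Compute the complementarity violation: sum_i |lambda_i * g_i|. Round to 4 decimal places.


KKT complementary slackness check:
lambda_1 * g_1 = 1.42 * -0.89 = -1.2638
lambda_2 * g_2 = 0.01 * 2.44 = 0.0244
lambda_3 * g_3 = 6.89 * 0.37 = 2.5493
lambda_4 * g_4 = 5.98 * -3.02 = -18.0596
Total violation = 1.2638 + 0.0244 + 2.5493 + 18.0596 = 21.8971


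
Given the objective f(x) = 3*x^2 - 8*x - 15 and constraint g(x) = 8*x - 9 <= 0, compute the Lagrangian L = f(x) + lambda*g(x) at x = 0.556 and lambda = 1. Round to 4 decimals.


Step 1: Evaluate f(x).
f(0.556) = 3*0.556^2 - 8*0.556 - 15 = -18.5206
Step 2: Evaluate g(x).
g(0.556) = 8*0.556 - 9 = -4.552
Step 3: Compute Lagrangian.
L = -18.5206 + 1*-4.552 = -23.0726


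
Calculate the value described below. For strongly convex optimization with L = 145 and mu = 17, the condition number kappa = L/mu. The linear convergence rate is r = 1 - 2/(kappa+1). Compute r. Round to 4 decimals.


Step 1: Compute the condition number.
kappa = L/mu = 145/17 = 8.5294
Step 2: Compute the convergence rate.
r = 1 - 2/(kappa + 1) = 1 - 2*mu/(L + mu) = (L - mu)/(L + mu) = 128/162 = 0.7901


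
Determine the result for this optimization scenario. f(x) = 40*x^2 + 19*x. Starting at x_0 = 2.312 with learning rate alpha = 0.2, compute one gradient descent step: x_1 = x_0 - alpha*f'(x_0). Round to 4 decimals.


We compute the gradient at x_0 and apply the update.
f'(x) = 80*x + 19
f'(2.312) = 80*2.312 + 19 = 203.96
x_1 = 2.312 - 0.2*203.96 = -38.48


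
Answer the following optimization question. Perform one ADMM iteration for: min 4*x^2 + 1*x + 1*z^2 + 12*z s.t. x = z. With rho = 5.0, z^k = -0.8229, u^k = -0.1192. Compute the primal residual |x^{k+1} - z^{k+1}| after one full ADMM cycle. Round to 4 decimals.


ADMM iteration with rho = 5.0, z^k = -0.8229, u^k = -0.1192
Step 1: x-update.
Minimize 4*x^2 + 1*x + (5.0/2)*(x + 0.8229 - 0.1192)^2
FOC: (2*4 + 5.0)*x = -1 + 5.0*(-0.8229 + 0.1192)
x^{k+1} = -0.3476
Step 2: z-update.
Minimize 1*z^2 + 12*z + (5.0/2)*(-0.3476 - z - 0.1192)^2
FOC: (2*1 + 5.0)*z = -12 + 5.0*(-0.3476 - 0.1192)
z^{k+1} = -2.0477
Step 3: u-update.
u^{k+1} = -0.1192 - 0.3476 + 2.0477 = 1.5809
Step 4: Primal residual = |-0.3476 + 2.0477| = 1.7001


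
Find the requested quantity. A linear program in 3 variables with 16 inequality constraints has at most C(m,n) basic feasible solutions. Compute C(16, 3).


Each vertex corresponds to some choice of n active constraints out of m, so the number of vertices is at most C(m, n) = m! / (n!(m-n)!).
m = 16, n = 3
Numerator: 16 * 15 * 14
Denominator: 3! = 6
C(16, 3) = 560


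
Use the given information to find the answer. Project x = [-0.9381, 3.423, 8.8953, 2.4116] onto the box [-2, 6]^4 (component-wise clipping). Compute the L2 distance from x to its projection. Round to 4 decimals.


Project each component onto [-2, 6].
clip(-0.9381) = -0.9381, clip(3.423) = 3.423, clip(8.8953) = 6.0, clip(2.4116) = 2.4116
Projection = [-0.9381, 3.423, 6.0, 2.4116]
Squared diffs: [0.0, 0.0, 8.3828, 0.0]
Distance = sqrt(8.3828) = 2.8953


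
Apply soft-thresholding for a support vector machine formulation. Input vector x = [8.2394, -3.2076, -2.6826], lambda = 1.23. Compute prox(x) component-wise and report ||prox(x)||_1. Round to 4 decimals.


Soft-thresholding with lambda = 1.23:
prox(8.2394) = sign(8.2394)*max(|8.2394| - 1.23, 0) = 7.0094
prox(-3.2076) = sign(-3.2076)*max(|-3.2076| - 1.23, 0) = -1.9776
prox(-2.6826) = sign(-2.6826)*max(|-2.6826| - 1.23, 0) = -1.4526
prox(x) = [7.0094, -1.9776, -1.4526]
||prox(x)||_1 = 7.0094 + 1.9776 + 1.4526 = 10.4396


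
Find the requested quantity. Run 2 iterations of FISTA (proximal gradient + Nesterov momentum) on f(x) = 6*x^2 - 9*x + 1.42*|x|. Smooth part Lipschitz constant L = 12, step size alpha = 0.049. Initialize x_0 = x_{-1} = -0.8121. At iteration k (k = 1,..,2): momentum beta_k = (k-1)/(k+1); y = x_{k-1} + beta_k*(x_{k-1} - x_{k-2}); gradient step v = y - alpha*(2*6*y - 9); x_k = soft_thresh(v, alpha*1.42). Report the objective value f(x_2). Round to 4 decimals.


FISTA on f(x) = 6*x^2 - 9*x + 1.42*|x|
L = 12, alpha = 0.049
Iteration 1: beta = 0.0, y = -0.8121 + 0.0*(-0.8121 + 0.8121) = -0.8121
  grad(y) = -18.7452, v = y - alpha*grad = 0.1064
  prox(v) = soft_thresh(0.1064, 0.0696) = 0.0368
Iteration 2: beta = 0.3333, y = 0.0368 + 0.3333*(0.0368 + 0.8121) = 0.3198
  grad(y) = -5.1622, v = y - alpha*grad = 0.5728
  prox(v) = soft_thresh(0.5728, 0.0696) = 0.5032
f(x_2) = 6*0.5032^2 - 9*0.5032 + 1.42*|0.5032| = -2.295


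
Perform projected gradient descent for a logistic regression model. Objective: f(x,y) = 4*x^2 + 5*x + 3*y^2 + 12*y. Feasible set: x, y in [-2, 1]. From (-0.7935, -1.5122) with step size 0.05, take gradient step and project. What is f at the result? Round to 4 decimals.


Step 1: Compute gradient at (-0.7935, -1.5122).
grad_x = 2*4*-0.7935 + 5 = -1.348
grad_y = 2*3*-1.5122 + 12 = 2.9268
Step 2: Gradient step.
x_raw = -0.7935 - 0.05*-1.348 = -0.7261
y_raw = -1.5122 - 0.05*2.9268 = -1.6585
Step 3: Project onto [-2, 1].
x_proj = clip(-0.7261) = -0.7261
y_proj = clip(-1.6585) = -1.6585
Step 4: Evaluate f.
f(-0.7261, -1.6585) = -13.1718


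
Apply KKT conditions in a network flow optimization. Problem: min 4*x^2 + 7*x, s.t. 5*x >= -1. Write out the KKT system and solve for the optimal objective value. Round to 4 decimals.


Step 1: Try lambda = 0 (constraint inactive).
x_unc = -7/(2*4) = -0.875
Check: 5*-0.875 = -4.375 < -1 -- violated!
Step 2: Constraint must be active: 5*x = -1
x* = -1/5 = -0.2
lambda = (2*4*(-0.2) + 7)/5 = 1.08
Step 3: Compute optimal value.
f(x*) = 4*(-0.2)^2 + 7*(-0.2) = -1.24


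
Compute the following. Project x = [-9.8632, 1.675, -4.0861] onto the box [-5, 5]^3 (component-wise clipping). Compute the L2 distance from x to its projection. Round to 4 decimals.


Project each component onto [-5, 5].
clip(-9.8632) = -5.0, clip(1.675) = 1.675, clip(-4.0861) = -4.0861
Projection = [-5.0, 1.675, -4.0861]
Squared diffs: [23.6507, 0.0, 0.0]
Distance = sqrt(23.6507) = 4.8632


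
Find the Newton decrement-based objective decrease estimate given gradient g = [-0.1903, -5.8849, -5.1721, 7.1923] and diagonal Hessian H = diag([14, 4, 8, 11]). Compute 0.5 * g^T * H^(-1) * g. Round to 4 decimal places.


Step 1: H is diagonal, so H^(-1) * g = [-0.0136, -1.4712, -0.6465, 0.6538].
Step 2: g^T H^(-1) g = sum_i g_i^2 / H_ii
  = (-0.1903)^2/14 + (-5.8849)^2/4 + (-5.1721)^2/8 + (7.1923)^2/11
  = 0.0026 + 8.658 + 3.3438 + 4.7027 = 16.7071
Step 3: Objective decrease = 0.5 * g^T H^(-1) g = 8.3535


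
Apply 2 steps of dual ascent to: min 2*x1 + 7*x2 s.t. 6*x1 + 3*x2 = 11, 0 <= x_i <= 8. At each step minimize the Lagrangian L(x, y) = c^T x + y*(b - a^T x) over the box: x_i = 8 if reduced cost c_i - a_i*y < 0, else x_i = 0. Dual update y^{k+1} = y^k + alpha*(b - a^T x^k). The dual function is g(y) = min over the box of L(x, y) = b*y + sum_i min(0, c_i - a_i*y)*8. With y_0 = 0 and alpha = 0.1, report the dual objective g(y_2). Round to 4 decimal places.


Dual ascent for LP: min 2*x1 + 7*x2, 6*x1 + 3*x2 = 11, 0 <= x_i <= 8
Step 1: y^k = 0.0, reduced costs: (2.0, 7.0)
  x^k = (0.0, 0.0), subgradient = b - a^T x = 11.0
  y^{k+1} = 0.0 + 0.1*11.0 = 1.1
Step 2: y^k = 1.1, reduced costs: (-4.6, 3.7)
  x^k = (8.0, 0.0), subgradient = b - a^T x = -37.0
  y^{k+1} = 1.1 + 0.1*-37.0 = -2.6
Dual objective at y_2 = -2.6: reduced costs (17.6, 14.8), box minimizer x = (0.0, 0.0)
g(y_2) = b*y + (c1 - a1*y)*x1 + (c2 - a2*y)*x2 = 11*(-2.6) + 17.6*0.0 + 14.8*0.0 = -28.6 + 0.0 + 0.0 = -28.6


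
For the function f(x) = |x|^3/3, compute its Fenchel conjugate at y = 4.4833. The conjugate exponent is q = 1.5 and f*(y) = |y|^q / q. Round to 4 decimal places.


The conjugate exponent q satisfies 1/p + 1/q = 1.
p = 3, so q = 3/(3 - 1) = 1.5
|y|^q = 4.4833^1.5 = 9.4929
f*(4.4833) = 9.4929 / 1.5 = 6.3286


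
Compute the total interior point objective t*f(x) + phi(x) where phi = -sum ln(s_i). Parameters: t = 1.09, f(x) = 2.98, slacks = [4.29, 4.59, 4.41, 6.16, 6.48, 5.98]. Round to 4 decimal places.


Step 1: Compute log-barrier.
ln values: [1.4563, 1.5239, 1.4839, 1.8181, 1.8687, 1.7884]
phi = -(1.4563 + 1.5239 + 1.4839 + 1.8181 + 1.8687 + 1.7884) = -9.9393
Step 2: Compute augmented objective.
t*f(x) = 1.09*2.98 = 3.2482
Total = 3.2482 - 9.9393 = -6.6911


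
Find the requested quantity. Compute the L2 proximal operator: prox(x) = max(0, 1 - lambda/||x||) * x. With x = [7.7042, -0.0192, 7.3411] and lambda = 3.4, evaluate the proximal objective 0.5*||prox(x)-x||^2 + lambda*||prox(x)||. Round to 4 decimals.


Step 1: Compute ||x||.
||x|| = 10.6417
Step 2: Compute scaling factor.
scale = max(0, 1 - 3.4/10.6417) = 0.6805
Step 3: prox(x) = [5.2427, -0.0131, 4.9956]
||prox(x)|| = 7.2417
Step 4: Proximal objective.
0.5*||prox-x||^2 = 5.78
lambda*||prox|| = 24.6218
Total = 30.4019


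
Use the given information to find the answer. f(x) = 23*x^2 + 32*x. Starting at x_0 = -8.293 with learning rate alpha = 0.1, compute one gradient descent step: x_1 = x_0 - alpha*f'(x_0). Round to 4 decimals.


We compute the gradient at x_0 and apply the update.
f'(x) = 46*x + 32
f'(-8.293) = 46*-8.293 + 32 = -349.478
x_1 = -8.293 - 0.1*-349.478 = 26.6548


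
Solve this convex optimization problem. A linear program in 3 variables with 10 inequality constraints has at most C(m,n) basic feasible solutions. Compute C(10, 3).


Each vertex corresponds to some choice of n active constraints out of m, so the number of vertices is at most C(m, n) = m! / (n!(m-n)!).
m = 10, n = 3
Numerator: 10 * 9 * 8
Denominator: 3! = 6
C(10, 3) = 120


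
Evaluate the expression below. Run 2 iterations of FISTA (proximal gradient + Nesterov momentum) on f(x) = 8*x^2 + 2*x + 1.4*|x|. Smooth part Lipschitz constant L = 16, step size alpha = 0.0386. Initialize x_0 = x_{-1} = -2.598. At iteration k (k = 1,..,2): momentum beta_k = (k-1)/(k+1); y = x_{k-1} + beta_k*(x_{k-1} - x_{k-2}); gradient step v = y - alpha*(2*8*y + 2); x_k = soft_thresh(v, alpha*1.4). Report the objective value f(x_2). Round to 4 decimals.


FISTA on f(x) = 8*x^2 + 2*x + 1.4*|x|
L = 16, alpha = 0.0386
Iteration 1: beta = 0.0, y = -2.598 + 0.0*(-2.598 + 2.598) = -2.598
  grad(y) = -39.568, v = y - alpha*grad = -1.0707
  prox(v) = soft_thresh(-1.0707, 0.054) = -1.0166
Iteration 2: beta = 0.3333, y = -1.0166 + 0.3333*(-1.0166 + 2.598) = -0.4895
  grad(y) = -5.8322, v = y - alpha*grad = -0.2644
  prox(v) = soft_thresh(-0.2644, 0.054) = -0.2104
f(x_2) = 8*(-0.2104)^2 + 2*(-0.2104) + 1.4*|-0.2104| = 0.2278


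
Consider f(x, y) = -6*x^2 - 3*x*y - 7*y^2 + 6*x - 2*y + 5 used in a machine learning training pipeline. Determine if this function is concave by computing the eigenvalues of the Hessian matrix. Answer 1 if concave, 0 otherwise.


The Hessian of f(x,y) = -6*x^2 - 3*x*y - 7*y^2 + 6*x - 2*y + 5 is:
H = [[-12, -3], [-3, -14]]
Trace = -12 - 14 = -26
Determinant = -12*-14 - (-3)^2 = 159
Discriminant = (-26)^2 - 4*159 = 40.0
Eigenvalues: lambda_1 = -16.1623, lambda_2 = -9.8377
The function is concave.

1


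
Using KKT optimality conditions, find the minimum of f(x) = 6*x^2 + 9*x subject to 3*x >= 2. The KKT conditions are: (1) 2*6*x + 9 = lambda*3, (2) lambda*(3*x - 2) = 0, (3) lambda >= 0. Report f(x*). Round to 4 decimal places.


Step 1: Try lambda = 0 (constraint inactive).
x_unc = -9/(2*6) = -0.75
Check: 3*-0.75 = -2.25 < 2 -- violated!
Step 2: Constraint must be active: 3*x = 2
x* = 2/3 = 0.6667 (rounded; the exact value 2/3 is used below)
lambda = (2*6*(2/3) + 9)/3 = 5.6667
Step 3: Compute optimal value.
f(x*) = 6*(2/3)^2 + 9*(2/3) = 8.6667


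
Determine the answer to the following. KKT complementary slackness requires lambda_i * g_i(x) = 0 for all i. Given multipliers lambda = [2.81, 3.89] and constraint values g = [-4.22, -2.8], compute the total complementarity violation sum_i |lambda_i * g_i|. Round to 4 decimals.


KKT complementary slackness check:
lambda_1 * g_1 = 2.81 * -4.22 = -11.8582
lambda_2 * g_2 = 3.89 * -2.8 = -10.892
Total violation = 11.8582 + 10.892 = 22.7502


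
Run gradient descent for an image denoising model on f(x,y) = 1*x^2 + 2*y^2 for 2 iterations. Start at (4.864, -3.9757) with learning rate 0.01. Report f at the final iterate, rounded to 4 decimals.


Gradient descent on f(x,y) = 1*x^2 + 2*y^2.
Starting point: (4.864, -3.9757), alpha = 0.01
Step 1: grad_x = 2*1*4.864 = 9.728, grad_y = 2*2*-3.9757 = -15.9028
  x_1 = 4.864 - 0.01*9.728 = 4.7667
  y_1 = -3.9757 - 0.01*-15.9028 = -3.8167
Step 2: grad_x = 2*1*4.7667 = 9.5334, grad_y = 2*2*-3.8167 = -15.2667
  x_2 = 4.7667 - 0.01*9.5334 = 4.6714
  y_2 = -3.8167 - 0.01*-15.2667 = -3.664
f(4.6714, -3.664) = 1*4.6714^2 + 2*(-3.664)^2 = 48.6717


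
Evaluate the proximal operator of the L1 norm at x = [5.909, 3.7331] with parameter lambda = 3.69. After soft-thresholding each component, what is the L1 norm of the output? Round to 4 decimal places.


Soft-thresholding with lambda = 3.69:
prox(5.909) = sign(5.909)*max(|5.909| - 3.69, 0) = 2.219
prox(3.7331) = sign(3.7331)*max(|3.7331| - 3.69, 0) = 0.0431
prox(x) = [2.219, 0.0431]
||prox(x)||_1 = 2.219 + 0.0431 = 2.2621


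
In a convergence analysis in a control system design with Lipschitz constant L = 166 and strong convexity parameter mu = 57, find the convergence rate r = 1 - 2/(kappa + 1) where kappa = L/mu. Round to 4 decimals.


Step 1: Compute the condition number.
kappa = L/mu = 166/57 = 2.9123
Step 2: Compute the convergence rate.
r = 1 - 2/(kappa + 1) = 1 - 2*mu/(L + mu) = (L - mu)/(L + mu) = 109/223 = 0.4888


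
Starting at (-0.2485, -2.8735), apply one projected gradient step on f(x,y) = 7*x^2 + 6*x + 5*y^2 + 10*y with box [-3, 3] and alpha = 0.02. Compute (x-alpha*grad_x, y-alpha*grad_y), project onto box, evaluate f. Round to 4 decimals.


Step 1: Compute gradient at (-0.2485, -2.8735).
grad_x = 2*7*-0.2485 + 6 = 2.521
grad_y = 2*5*-2.8735 + 10 = -18.735
Step 2: Gradient step.
x_raw = -0.2485 - 0.02*2.521 = -0.2989
y_raw = -2.8735 - 0.02*-18.735 = -2.4988
Step 3: Project onto [-3, 3].
x_proj = clip(-0.2989) = -0.2989
y_proj = clip(-2.4988) = -2.4988
Step 4: Evaluate f.
f(-0.2989, -2.4988) = 5.064


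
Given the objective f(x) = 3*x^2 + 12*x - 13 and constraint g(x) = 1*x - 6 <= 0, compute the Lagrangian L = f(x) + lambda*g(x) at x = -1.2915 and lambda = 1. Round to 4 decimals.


Step 1: Evaluate f(x).
f(-1.2915) = 3*(-1.2915)^2 + 12*(-1.2915) - 13 = -23.4941
Step 2: Evaluate g(x).
g(-1.2915) = 1*-1.2915 - 6 = -7.2915
Step 3: Compute Lagrangian.
L = -23.4941 + 1*-7.2915 = -30.7856


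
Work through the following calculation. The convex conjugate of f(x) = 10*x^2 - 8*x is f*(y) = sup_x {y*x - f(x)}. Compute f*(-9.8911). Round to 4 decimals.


f*(y) = sup_x {y*x - a*x^2 - b*x} = sup_x {(y-b)*x - a*x^2}
FOC: (y - b) - 2a*x = 0 => x* = (y - b)/(2a)
x* = (-9.8911 + 8)/(2*10) = -0.0946
f*(-9.8911) = (y-b)^2/(4a) = (-9.8911 + 8)^2/(4*10)
= 3.5763/40 = 0.0894


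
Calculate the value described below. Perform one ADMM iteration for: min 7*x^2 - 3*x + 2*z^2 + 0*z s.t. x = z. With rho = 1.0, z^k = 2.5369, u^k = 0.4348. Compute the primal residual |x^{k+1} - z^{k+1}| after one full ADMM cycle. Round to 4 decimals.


ADMM iteration with rho = 1.0, z^k = 2.5369, u^k = 0.4348
Step 1: x-update.
Minimize 7*x^2 - 3*x + (1.0/2)*(x - 2.5369 + 0.4348)^2
FOC: (2*7 + 1.0)*x = 3 + 1.0*(2.5369 - 0.4348)
x^{k+1} = 0.3401
Step 2: z-update.
Minimize 2*z^2 + 0*z + (1.0/2)*(0.3401 - z + 0.4348)^2
FOC: (2*2 + 1.0)*z = 0 + 1.0*(0.3401 + 0.4348)
z^{k+1} = 0.155
Step 3: u-update.
u^{k+1} = 0.4348 + 0.3401 - 0.155 = 0.62
Step 4: Primal residual = |0.3401 - 0.155| = 0.1852


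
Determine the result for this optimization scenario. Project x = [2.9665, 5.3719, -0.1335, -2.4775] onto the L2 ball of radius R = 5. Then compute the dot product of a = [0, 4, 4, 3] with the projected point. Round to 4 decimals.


Step 1: Compute ||x|| (intermediates to 6 decimals).
||x|| = sqrt(2.9665^2 + 5.3719^2 + (-0.1335)^2 + (-2.4775)^2) = 6.619159
Step 2: Project.
Since ||x|| > R, scale = R/||x|| = 5/6.619159 = 0.755383, proj(x) = scale * x
proj(x) = [2.240844, 4.057842, -0.100844, -1.871461]
Step 3: Dot product.
a^T * proj(x) = 0*2.240844 + 4*4.057842 + 4*(-0.100844) + 3*(-1.871461) = 10.2136


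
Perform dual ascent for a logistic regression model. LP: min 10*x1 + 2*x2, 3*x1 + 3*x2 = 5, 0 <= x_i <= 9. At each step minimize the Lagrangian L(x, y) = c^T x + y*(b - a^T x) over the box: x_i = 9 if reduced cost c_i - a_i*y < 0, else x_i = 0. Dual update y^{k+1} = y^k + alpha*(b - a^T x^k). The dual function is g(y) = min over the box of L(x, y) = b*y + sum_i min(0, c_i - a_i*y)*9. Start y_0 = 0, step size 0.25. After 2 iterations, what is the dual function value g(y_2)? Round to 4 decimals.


Dual ascent for LP: min 10*x1 + 2*x2, 3*x1 + 3*x2 = 5, 0 <= x_i <= 9
Step 1: y^k = 0.0, reduced costs: (10.0, 2.0)
  x^k = (0.0, 0.0), subgradient = b - a^T x = 5.0
  y^{k+1} = 0.0 + 0.25*5.0 = 1.25
Step 2: y^k = 1.25, reduced costs: (6.25, -1.75)
  x^k = (0.0, 9.0), subgradient = b - a^T x = -22.0
  y^{k+1} = 1.25 + 0.25*-22.0 = -4.25
Dual objective at y_2 = -4.25: reduced costs (22.75, 14.75), box minimizer x = (0.0, 0.0)
g(y_2) = b*y + (c1 - a1*y)*x1 + (c2 - a2*y)*x2 = 5*(-4.25) + 22.75*0.0 + 14.75*0.0 = -21.25 + 0.0 + 0.0 = -21.25


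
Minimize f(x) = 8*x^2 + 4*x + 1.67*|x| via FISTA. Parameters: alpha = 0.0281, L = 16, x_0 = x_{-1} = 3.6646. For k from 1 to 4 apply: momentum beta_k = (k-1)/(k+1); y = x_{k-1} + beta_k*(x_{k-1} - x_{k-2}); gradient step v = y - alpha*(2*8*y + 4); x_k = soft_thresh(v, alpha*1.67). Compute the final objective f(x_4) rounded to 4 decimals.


FISTA on f(x) = 8*x^2 + 4*x + 1.67*|x|
L = 16, alpha = 0.0281
Iteration 1: beta = 0.0, y = 3.6646 + 0.0*(3.6646 - 3.6646) = 3.6646
  grad(y) = 62.6336, v = y - alpha*grad = 1.9046
  prox(v) = soft_thresh(1.9046, 0.0469) = 1.8577
Iteration 2: beta = 0.3333, y = 1.8577 + 0.3333*(1.8577 - 3.6646) = 1.2554
  grad(y) = 24.0857, v = y - alpha*grad = 0.5785
  prox(v) = soft_thresh(0.5785, 0.0469) = 0.5316
Iteration 3: beta = 0.5, y = 0.5316 + 0.5*(0.5316 - 1.8577) = -0.1314
  grad(y) = 1.8976, v = y - alpha*grad = -0.1847
  prox(v) = soft_thresh(-0.1847, 0.0469) = -0.1378
Iteration 4: beta = 0.6, y = -0.1378 + 0.6*(-0.1378 - 0.5316) = -0.5394
  grad(y) = -4.6312, v = y - alpha*grad = -0.4093
  prox(v) = soft_thresh(-0.4093, 0.0469) = -0.3624
f(x_4) = 8*(-0.3624)^2 + 4*(-0.3624) + 1.67*|-0.3624| = 0.2062


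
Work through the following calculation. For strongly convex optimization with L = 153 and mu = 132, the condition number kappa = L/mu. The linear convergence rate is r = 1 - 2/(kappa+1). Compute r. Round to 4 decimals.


Step 1: Compute the condition number.
kappa = L/mu = 153/132 = 1.1591
Step 2: Compute the convergence rate.
r = 1 - 2/(kappa + 1) = 1 - 2*mu/(L + mu) = (L - mu)/(L + mu) = 21/285 = 0.0737


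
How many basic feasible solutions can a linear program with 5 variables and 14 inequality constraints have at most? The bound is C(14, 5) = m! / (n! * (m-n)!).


Each vertex corresponds to some choice of n active constraints out of m, so the number of vertices is at most C(m, n) = m! / (n!(m-n)!).
m = 14, n = 5
Numerator: 14 * 13 * 12 * 11 * 10
Denominator: 5! = 120
C(14, 5) = 2002


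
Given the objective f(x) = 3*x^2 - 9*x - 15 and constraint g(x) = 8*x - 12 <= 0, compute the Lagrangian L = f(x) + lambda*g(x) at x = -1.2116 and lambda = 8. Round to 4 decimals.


Step 1: Evaluate f(x).
f(-1.2116) = 3*(-1.2116)^2 - 9*(-1.2116) - 15 = 0.3083
Step 2: Evaluate g(x).
g(-1.2116) = 8*-1.2116 - 12 = -21.6928
Step 3: Compute Lagrangian.
L = 0.3083 + 8*-21.6928 = -173.2341


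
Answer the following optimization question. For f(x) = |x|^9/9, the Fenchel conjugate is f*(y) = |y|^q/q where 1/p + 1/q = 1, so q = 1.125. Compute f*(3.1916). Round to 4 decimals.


The conjugate exponent q satisfies 1/p + 1/q = 1.
p = 9, so q = 9/(9 - 1) = 1.125
|y|^q = 3.1916^1.125 = 3.6899
f*(3.1916) = 3.6899 / 1.125 = 3.2799


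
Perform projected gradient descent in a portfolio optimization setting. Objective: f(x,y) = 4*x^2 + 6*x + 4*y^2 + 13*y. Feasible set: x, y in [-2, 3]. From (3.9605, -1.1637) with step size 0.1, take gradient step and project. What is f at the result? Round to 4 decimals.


Step 1: Compute gradient at (3.9605, -1.1637).
grad_x = 2*4*3.9605 + 6 = 37.684
grad_y = 2*4*-1.1637 + 13 = 3.6904
Step 2: Gradient step.
x_raw = 3.9605 - 0.1*37.684 = 0.1921
y_raw = -1.1637 - 0.1*3.6904 = -1.5327
Step 3: Project onto [-2, 3].
x_proj = clip(0.1921) = 0.1921
y_proj = clip(-1.5327) = -1.5327
Step 4: Evaluate f.
f(0.1921, -1.5327) = -9.2282


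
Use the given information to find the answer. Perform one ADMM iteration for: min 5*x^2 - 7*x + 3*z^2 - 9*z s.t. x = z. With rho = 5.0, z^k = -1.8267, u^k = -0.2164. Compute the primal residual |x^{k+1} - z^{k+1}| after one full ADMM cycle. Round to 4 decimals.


ADMM iteration with rho = 5.0, z^k = -1.8267, u^k = -0.2164
Step 1: x-update.
Minimize 5*x^2 - 7*x + (5.0/2)*(x + 1.8267 - 0.2164)^2
FOC: (2*5 + 5.0)*x = 7 + 5.0*(-1.8267 + 0.2164)
x^{k+1} = -0.0701
Step 2: z-update.
Minimize 3*z^2 - 9*z + (5.0/2)*(-0.0701 - z - 0.2164)^2
FOC: (2*3 + 5.0)*z = 9 + 5.0*(-0.0701 - 0.2164)
z^{k+1} = 0.688
Step 3: u-update.
u^{k+1} = -0.2164 - 0.0701 - 0.688 = -0.9745
Step 4: Primal residual = |-0.0701 - 0.688| = 0.7581


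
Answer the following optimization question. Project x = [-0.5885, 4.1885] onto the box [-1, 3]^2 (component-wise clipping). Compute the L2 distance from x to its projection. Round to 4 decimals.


Project each component onto [-1, 3].
clip(-0.5885) = -0.5885, clip(4.1885) = 3.0
Projection = [-0.5885, 3.0]
Squared diffs: [0.0, 1.4125]
Distance = sqrt(1.4125) = 1.1885


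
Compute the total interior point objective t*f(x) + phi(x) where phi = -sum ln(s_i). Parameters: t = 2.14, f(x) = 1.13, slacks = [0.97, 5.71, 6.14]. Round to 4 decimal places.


Step 1: Compute log-barrier.
ln values: [-0.0305, 1.7422, 1.8148]
phi = -(-0.0305 + 1.7422 + 1.8148) = -3.5266
Step 2: Compute augmented objective.
t*f(x) = 2.14*1.13 = 2.4182
Total = 2.4182 - 3.5266 = -1.1084


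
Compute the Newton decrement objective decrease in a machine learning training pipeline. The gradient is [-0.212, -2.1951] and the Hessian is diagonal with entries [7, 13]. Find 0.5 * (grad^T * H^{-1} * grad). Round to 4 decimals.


Step 1: H is diagonal, so H^(-1) * g = [-0.0303, -0.1689].
Step 2: g^T H^(-1) g = sum_i g_i^2 / H_ii
  = (-0.212)^2/7 + (-2.1951)^2/13
  = 0.0064 + 0.3707 = 0.3771
Step 3: Objective decrease = 0.5 * g^T H^(-1) g = 0.1885


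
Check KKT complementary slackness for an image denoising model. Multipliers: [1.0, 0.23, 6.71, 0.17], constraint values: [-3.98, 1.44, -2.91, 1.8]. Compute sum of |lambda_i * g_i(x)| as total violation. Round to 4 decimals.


KKT complementary slackness check:
lambda_1 * g_1 = 1.0 * -3.98 = -3.98
lambda_2 * g_2 = 0.23 * 1.44 = 0.3312
lambda_3 * g_3 = 6.71 * -2.91 = -19.5261
lambda_4 * g_4 = 0.17 * 1.8 = 0.306
Total violation = 3.98 + 0.3312 + 19.5261 + 0.306 = 24.1433


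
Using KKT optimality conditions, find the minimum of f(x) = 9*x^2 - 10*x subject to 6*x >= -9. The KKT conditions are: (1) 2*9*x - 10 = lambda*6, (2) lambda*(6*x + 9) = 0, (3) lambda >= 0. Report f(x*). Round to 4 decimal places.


Step 1: Try lambda = 0 (constraint inactive).
Stationarity: 2*9*x - 10 = 0
x* = 10/(2*9) = 5/9 = 0.5556 (rounded; the exact value 5/9 is used below)
Check constraint: 6*0.5556 = 3.3336 >= -9 -- satisfied.
Step 2: Compute optimal value.
f(x*) = 9*(5/9)^2 - 10*(5/9) = -2.7778


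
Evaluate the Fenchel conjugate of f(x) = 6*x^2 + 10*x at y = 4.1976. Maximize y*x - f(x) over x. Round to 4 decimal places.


f*(y) = sup_x {y*x - a*x^2 - b*x} = sup_x {(y-b)*x - a*x^2}
FOC: (y - b) - 2a*x = 0 => x* = (y - b)/(2a)
x* = (4.1976 - 10)/(2*6) = -0.4835
f*(4.1976) = (y-b)^2/(4a) = (4.1976 - 10)^2/(4*6)
= 33.6678/24 = 1.4028


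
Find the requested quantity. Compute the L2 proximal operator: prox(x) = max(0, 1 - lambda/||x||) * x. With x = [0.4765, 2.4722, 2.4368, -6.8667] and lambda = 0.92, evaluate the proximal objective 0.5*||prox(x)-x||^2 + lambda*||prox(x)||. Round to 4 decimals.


Step 1: Compute ||x||.
||x|| = 7.709
Step 2: Compute scaling factor.
scale = max(0, 1 - 0.92/7.709) = 0.8807
Step 3: prox(x) = [0.4196, 2.1772, 2.146, -6.0472]
||prox(x)|| = 6.789
Step 4: Proximal objective.
0.5*||prox-x||^2 = 0.4232
lambda*||prox|| = 6.2459
Total = 6.6691


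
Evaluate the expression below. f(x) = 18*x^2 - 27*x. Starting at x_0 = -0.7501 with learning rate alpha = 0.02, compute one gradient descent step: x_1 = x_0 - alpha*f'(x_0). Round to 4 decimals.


We compute the gradient at x_0 and apply the update.
f'(x) = 36*x - 27
f'(-0.7501) = 36*-0.7501 - 27 = -54.0036
x_1 = -0.7501 - 0.02*-54.0036 = 0.33


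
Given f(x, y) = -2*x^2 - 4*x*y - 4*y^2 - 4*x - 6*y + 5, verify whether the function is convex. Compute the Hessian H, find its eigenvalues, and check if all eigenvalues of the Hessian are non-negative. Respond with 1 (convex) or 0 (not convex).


The Hessian of f(x,y) = -2*x^2 - 4*x*y - 4*y^2 - 4*x - 6*y + 5 is:
H = [[-4, -4], [-4, -8]]
Trace = -4 - 8 = -12
Determinant = -4*-8 - (-4)^2 = 16
Discriminant = (-12)^2 - 4*16 = 80.0
Eigenvalues: lambda_1 = -10.4721, lambda_2 = -1.5279
The function is not convex.

0


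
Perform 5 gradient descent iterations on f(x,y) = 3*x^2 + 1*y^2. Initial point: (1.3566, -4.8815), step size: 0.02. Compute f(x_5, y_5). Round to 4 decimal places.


Gradient descent on f(x,y) = 3*x^2 + 1*y^2.
Starting point: (1.3566, -4.8815), alpha = 0.02
Step 1: grad_x = 2*3*1.3566 = 8.1396, grad_y = 2*1*-4.8815 = -9.763
  x_1 = 1.3566 - 0.02*8.1396 = 1.1938
  y_1 = -4.8815 - 0.02*-9.763 = -4.6862
Step 2: grad_x = 2*3*1.1938 = 7.1628, grad_y = 2*1*-4.6862 = -9.3725
  x_2 = 1.1938 - 0.02*7.1628 = 1.0506
  y_2 = -4.6862 - 0.02*-9.3725 = -4.4988
Step 3: grad_x = 2*3*1.0506 = 6.3033, grad_y = 2*1*-4.4988 = -8.9976
  x_3 = 1.0506 - 0.02*6.3033 = 0.9245
  y_3 = -4.4988 - 0.02*-8.9976 = -4.3188
Step 4: grad_x = 2*3*0.9245 = 5.5469, grad_y = 2*1*-4.3188 = -8.6377
  x_4 = 0.9245 - 0.02*5.5469 = 0.8135
  y_4 = -4.3188 - 0.02*-8.6377 = -4.1461
Step 5: grad_x = 2*3*0.8135 = 4.8813, grad_y = 2*1*-4.1461 = -8.2922
  x_5 = 0.8135 - 0.02*4.8813 = 0.7159
  y_5 = -4.1461 - 0.02*-8.2922 = -3.9802
f(0.7159, -3.9802) = 3*0.7159^2 + 1*(-3.9802)^2 = 17.38


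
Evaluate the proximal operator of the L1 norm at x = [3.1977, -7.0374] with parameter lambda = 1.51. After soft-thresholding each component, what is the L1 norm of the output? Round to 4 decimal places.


Soft-thresholding with lambda = 1.51:
prox(3.1977) = sign(3.1977)*max(|3.1977| - 1.51, 0) = 1.6877
prox(-7.0374) = sign(-7.0374)*max(|-7.0374| - 1.51, 0) = -5.5274
prox(x) = [1.6877, -5.5274]
||prox(x)||_1 = 1.6877 + 5.5274 = 7.2151


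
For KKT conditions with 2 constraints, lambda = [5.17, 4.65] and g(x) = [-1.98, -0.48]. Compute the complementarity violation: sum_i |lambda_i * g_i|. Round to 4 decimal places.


KKT complementary slackness check:
lambda_1 * g_1 = 5.17 * -1.98 = -10.2366
lambda_2 * g_2 = 4.65 * -0.48 = -2.232
Total violation = 10.2366 + 2.232 = 12.4686


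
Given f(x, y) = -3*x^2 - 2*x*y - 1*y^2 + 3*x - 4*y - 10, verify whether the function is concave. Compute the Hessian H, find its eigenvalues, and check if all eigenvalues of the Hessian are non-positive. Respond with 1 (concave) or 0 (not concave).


The Hessian of f(x,y) = -3*x^2 - 2*x*y - 1*y^2 + 3*x - 4*y - 10 is:
H = [[-6, -2], [-2, -2]]
Trace = -6 - 2 = -8
Determinant = -6*-2 - (-2)^2 = 8
Discriminant = (-8)^2 - 4*8 = 32.0
Eigenvalues: lambda_1 = -6.8284, lambda_2 = -1.1716
The function is concave.

1


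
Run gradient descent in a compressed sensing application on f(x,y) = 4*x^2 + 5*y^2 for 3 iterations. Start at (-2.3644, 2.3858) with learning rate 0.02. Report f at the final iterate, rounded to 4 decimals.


Gradient descent on f(x,y) = 4*x^2 + 5*y^2.
Starting point: (-2.3644, 2.3858), alpha = 0.02
Step 1: grad_x = 2*4*-2.3644 = -18.9152, grad_y = 2*5*2.3858 = 23.858
  x_1 = -2.3644 - 0.02*-18.9152 = -1.9861
  y_1 = 2.3858 - 0.02*23.858 = 1.9086
Step 2: grad_x = 2*4*-1.9861 = -15.8888, grad_y = 2*5*1.9086 = 19.0864
  x_2 = -1.9861 - 0.02*-15.8888 = -1.6683
  y_2 = 1.9086 - 0.02*19.0864 = 1.5269
Step 3: grad_x = 2*4*-1.6683 = -13.3466, grad_y = 2*5*1.5269 = 15.2691
  x_3 = -1.6683 - 0.02*-13.3466 = -1.4014
  y_3 = 1.5269 - 0.02*15.2691 = 1.2215
f(-1.4014, 1.2215) = 4*(-1.4014)^2 + 5*1.2215^2 = 15.3162


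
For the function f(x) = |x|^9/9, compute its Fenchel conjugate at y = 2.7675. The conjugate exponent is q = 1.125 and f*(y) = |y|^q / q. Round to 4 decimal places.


The conjugate exponent q satisfies 1/p + 1/q = 1.
p = 9, so q = 9/(9 - 1) = 1.125
|y|^q = 2.7675^1.125 = 3.143
f*(2.7675) = 3.143 / 1.125 = 2.7938


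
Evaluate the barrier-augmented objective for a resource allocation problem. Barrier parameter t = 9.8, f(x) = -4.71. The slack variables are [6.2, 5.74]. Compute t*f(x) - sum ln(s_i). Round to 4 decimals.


Step 1: Compute log-barrier.
ln values: [1.8245, 1.7475]
phi = -(1.8245 + 1.7475) = -3.572
Step 2: Compute augmented objective.
t*f(x) = 9.8*-4.71 = -46.158
Total = -46.158 - 3.572 = -49.73


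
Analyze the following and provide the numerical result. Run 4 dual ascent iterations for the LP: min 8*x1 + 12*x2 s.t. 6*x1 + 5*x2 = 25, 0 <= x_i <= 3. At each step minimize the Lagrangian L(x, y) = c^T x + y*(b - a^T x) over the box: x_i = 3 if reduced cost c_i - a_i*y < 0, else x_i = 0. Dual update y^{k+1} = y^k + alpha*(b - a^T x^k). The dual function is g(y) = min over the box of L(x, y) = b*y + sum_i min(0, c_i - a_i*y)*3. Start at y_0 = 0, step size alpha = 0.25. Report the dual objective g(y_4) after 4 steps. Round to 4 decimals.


Dual ascent for LP: min 8*x1 + 12*x2, 6*x1 + 5*x2 = 25, 0 <= x_i <= 3
Step 1: y^k = 0.0, reduced costs: (8.0, 12.0)
  x^k = (0.0, 0.0), subgradient = b - a^T x = 25.0
  y^{k+1} = 0.0 + 0.25*25.0 = 6.25
Step 2: y^k = 6.25, reduced costs: (-29.5, -19.25)
  x^k = (3.0, 3.0), subgradient = b - a^T x = -8.0
  y^{k+1} = 6.25 + 0.25*-8.0 = 4.25
Step 3: y^k = 4.25, reduced costs: (-17.5, -9.25)
  x^k = (3.0, 3.0), subgradient = b - a^T x = -8.0
  y^{k+1} = 4.25 + 0.25*-8.0 = 2.25
Step 4: y^k = 2.25, reduced costs: (-5.5, 0.75)
  x^k = (3.0, 0.0), subgradient = b - a^T x = 7.0
  y^{k+1} = 2.25 + 0.25*7.0 = 4.0
Dual objective at y_4 = 4.0: reduced costs (-16.0, -8.0), box minimizer x = (3.0, 3.0)
g(y_4) = b*y + (c1 - a1*y)*x1 + (c2 - a2*y)*x2 = 25*4.0 + (-16.0)*3.0 + (-8.0)*3.0 = 100.0 - 48.0 - 24.0 = 28.0
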